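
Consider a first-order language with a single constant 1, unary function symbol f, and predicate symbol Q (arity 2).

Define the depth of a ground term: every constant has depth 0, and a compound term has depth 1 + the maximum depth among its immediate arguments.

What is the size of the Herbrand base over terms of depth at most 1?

4

First count ground terms of depth ≤ 1.
Let N_k count ground terms of depth at most k. Each non-constant term of depth ≤ k is some function symbol applied to depth-≤(k−1) arguments, giving N_k = 1 + N_{k-1}.
N_0 = 1
N_1 = 1 + 1 = 2
So |H| = 2.
Each predicate of arity r yields |H|^r ground atoms (one per choice of an r-tuple from H):
  Q: 2^2 = 4
Total ground atoms: 4.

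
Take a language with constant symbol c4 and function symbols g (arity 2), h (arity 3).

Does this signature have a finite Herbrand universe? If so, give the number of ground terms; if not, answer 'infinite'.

infinite

The signature has at least one function symbol (g, arity 2) and at least one constant (c4).
Iterating g gives infinitely many distinct ground terms: c4, g(c4, c4), g(g(c4, c4), g(c4, c4)), ...
So the Herbrand universe is infinite.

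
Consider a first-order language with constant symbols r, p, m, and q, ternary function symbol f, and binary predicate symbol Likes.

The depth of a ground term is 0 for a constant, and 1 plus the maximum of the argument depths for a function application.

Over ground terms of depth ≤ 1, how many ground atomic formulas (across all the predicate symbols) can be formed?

4624

First count ground terms of depth ≤ 1.
Count level by level. With function symbols f/3, the terms of depth ≤ k are the 4 constants together with each function applied to depth-≤(k−1) tuples, so N_k = 4 + N_{k-1}^3.
N_0 = 4
N_1 = 4 + 4^3 = 68
So |H| = 68.
Ground atoms are formed by filling each argument slot of a predicate with a term from H, so an r-ary predicate gives |H|^r atoms:
  Likes: 68^2 = 4624
Total ground atoms: 4624.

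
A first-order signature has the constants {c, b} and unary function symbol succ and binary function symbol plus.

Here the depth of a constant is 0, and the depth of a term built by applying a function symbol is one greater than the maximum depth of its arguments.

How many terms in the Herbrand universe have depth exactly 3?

Let N_k count ground terms of depth at most k. Each non-constant term of depth ≤ k is some function symbol applied to depth-≤(k−1) arguments, giving N_k = 2 + N_{k-1} + N_{k-1}^2.
N_0 = 2
N_1 = 2 + 2 + 2^2 = 8
N_2 = 2 + 8 + 8^2 = 74
N_3 = 2 + 74 + 74^2 = 5552
Terms of depth exactly 3: N_3 − N_2 = 5552 − 74 = 5478.

5478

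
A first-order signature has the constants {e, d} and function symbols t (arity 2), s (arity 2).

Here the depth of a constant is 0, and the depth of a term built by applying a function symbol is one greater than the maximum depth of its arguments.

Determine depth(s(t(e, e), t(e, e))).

2

depth(t(e, e)) = 1 + max(0, 0) = 1
depth(s(t(e, e), t(e, e))) = 1 + max(1, 1) = 2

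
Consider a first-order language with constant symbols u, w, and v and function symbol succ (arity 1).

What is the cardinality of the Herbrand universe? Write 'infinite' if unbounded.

The signature has at least one function symbol (succ, arity 1) and at least one constant (u).
Iterating succ gives infinitely many distinct ground terms: u, succ(u), succ(succ(u)), ...
So the Herbrand universe is infinite.

infinite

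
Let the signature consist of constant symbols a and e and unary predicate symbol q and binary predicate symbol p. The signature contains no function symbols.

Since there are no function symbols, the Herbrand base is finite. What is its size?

With no function symbols, the Herbrand universe is just the 2 constants.
Ground atoms per predicate: q: 2, p: 2^2 = 4.
Herbrand base size = 2 + 4 = 6.

6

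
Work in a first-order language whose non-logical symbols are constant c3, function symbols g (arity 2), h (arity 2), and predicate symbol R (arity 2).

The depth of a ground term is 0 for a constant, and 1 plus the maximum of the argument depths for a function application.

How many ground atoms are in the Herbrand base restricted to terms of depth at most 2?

First count ground terms of depth ≤ 2.
Count level by level. With function symbols g/2, h/2, the terms of depth ≤ k are the 1 constant together with each function applied to depth-≤(k−1) tuples, so N_k = 1 + N_{k-1}^2 + N_{k-1}^2.
N_0 = 1
N_1 = 1 + 1^2 + 1^2 = 3
N_2 = 1 + 3^2 + 3^2 = 19
So |H| = 19.
For each predicate symbol, the number of ground atoms is |H| raised to its arity; summing:
  R: 19^2 = 361
Total ground atoms: 361.

361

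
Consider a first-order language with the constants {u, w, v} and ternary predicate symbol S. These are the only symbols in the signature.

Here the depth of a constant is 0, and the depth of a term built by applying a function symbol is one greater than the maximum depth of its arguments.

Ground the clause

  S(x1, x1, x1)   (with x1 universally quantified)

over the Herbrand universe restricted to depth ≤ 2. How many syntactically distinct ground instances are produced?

3

Ground terms of depth ≤ 2:
  With no function symbols every ground term is a constant, so there are exactly 3 ground terms at every depth bound.
  N_0 = 3
  N_1 = 3
  N_2 = 3
  Explicitly: u, w, v.
So there are 3 ground terms available for substitution.
The variable x1 ranges independently over the available ground terms, and distinct assignments produce distinct instances.
Number of ground instances = 3.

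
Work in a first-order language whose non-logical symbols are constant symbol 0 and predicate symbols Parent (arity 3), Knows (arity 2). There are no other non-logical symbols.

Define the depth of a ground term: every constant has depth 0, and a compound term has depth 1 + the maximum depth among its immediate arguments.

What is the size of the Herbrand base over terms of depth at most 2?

2

First count ground terms of depth ≤ 2.
With no function symbols every ground term is a constant, so there is exactly 1 ground term at every depth bound.
N_0 = 1
N_1 = 1
N_2 = 1
Explicitly: 0.
So |H| = 1.
A ground atom is a predicate applied to a tuple of terms from H, so the count is the sum over predicates of |H|^arity:
  Parent: 1^3 = 1;  Knows: 1^2 = 1
Total ground atoms: 1 + 1 = 2.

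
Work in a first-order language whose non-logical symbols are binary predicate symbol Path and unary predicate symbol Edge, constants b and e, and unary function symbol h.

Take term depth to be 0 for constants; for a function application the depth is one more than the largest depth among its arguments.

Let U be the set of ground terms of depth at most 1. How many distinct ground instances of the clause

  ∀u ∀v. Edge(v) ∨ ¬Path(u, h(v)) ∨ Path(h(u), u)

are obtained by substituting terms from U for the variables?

Ground terms of depth ≤ 1:
  Count level by level. With function symbols h/1, the terms of depth ≤ k are the 2 constants together with each function applied to depth-≤(k−1) tuples, so N_k = 2 + N_{k-1}.
  N_0 = 2
  N_1 = 2 + 2 = 4
So there are 4 ground terms available for substitution.
There are 2 variables to instantiate (u, v), each occurring in at least one literal, so different choices give different ground instances.
Number of ground instances = 4^2 = 16.

16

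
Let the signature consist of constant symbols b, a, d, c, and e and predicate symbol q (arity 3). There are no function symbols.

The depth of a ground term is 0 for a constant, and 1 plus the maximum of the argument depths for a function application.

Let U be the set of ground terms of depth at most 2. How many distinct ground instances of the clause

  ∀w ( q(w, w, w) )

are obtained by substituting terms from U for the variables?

Ground terms of depth ≤ 2:
  With no function symbols every ground term is a constant, so there are exactly 5 ground terms at every depth bound.
  N_0 = 5
  N_1 = 5
  N_2 = 5
So there are 5 ground terms available for substitution.
The clause has 1 distinct variable (w), which appears in the body. In the free term algebra distinct substitutions yield syntactically distinct ground instances.
Number of ground instances = 5.

5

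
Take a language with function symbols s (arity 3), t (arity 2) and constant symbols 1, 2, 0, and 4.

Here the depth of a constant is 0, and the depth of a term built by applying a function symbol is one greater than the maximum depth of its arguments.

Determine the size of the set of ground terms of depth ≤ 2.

If N_k denotes the number of depth-≤k ground terms, the 4 constants give N_0 = 4, and each function symbol of arity r contributes N_{k-1}^r new terms at level k: N_k = 4 + N_{k-1}^3 + N_{k-1}^2.
N_0 = 4
N_1 = 4 + 4^3 + 4^2 = 84
N_2 = 4 + 84^3 + 84^2 = 599764

599764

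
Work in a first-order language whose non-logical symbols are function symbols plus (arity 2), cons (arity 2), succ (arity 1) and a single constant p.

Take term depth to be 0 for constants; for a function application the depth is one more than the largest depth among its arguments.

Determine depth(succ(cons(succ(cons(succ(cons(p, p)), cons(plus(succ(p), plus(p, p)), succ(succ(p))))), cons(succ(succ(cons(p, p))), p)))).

depth(cons(p, p)) = 1 + max(0, 0) = 1
depth(succ(cons(p, p))) = 1 + depth(cons(p, p)) = 1 + 1 = 2
depth(succ(p)) = 1 + depth(p) = 1 + 0 = 1
depth(plus(p, p)) = 1 + max(0, 0) = 1
depth(plus(succ(p), plus(p, p))) = 1 + max(1, 1) = 2
depth(succ(succ(p))) = 1 + depth(succ(p)) = 1 + 1 = 2
depth(cons(plus(succ(p), plus(p, p)), succ(succ(p)))) = 1 + max(2, 2) = 3
depth(cons(succ(cons(p, p)), cons(plus(succ(p), plus(p, p)), succ(succ(p))))) = 1 + max(2, 3) = 4
depth(succ(cons(succ(cons(p, p)), cons(plus(succ(p), plus(p, p)), succ(succ(p)))))) = 1 + depth(cons(succ(cons(p, p)), cons(plus(succ(p), plus(p, p)), succ(succ(p))))) = 1 + 4 = 5
depth(succ(succ(cons(p, p)))) = 1 + depth(succ(cons(p, p))) = 1 + 2 = 3
depth(cons(succ(succ(cons(p, p))), p)) = 1 + max(3, 0) = 4
depth(cons(succ(cons(succ(cons(p, p)), cons(plus(succ(p), plus(p, p)), succ(succ(p))))), cons(succ(succ(cons(p, p))), p))) = 1 + max(5, 4) = 6
depth(succ(cons(succ(cons(succ(cons(p, p)), cons(plus(succ(p), plus(p, p)), succ(succ(p))))), cons(succ(succ(cons(p, p))), p)))) = 1 + depth(cons(succ(cons(succ(cons(p, p)), cons(plus(succ(p), plus(p, p)), succ(succ(p))))), cons(succ(succ(cons(p, p))), p))) = 1 + 6 = 7

7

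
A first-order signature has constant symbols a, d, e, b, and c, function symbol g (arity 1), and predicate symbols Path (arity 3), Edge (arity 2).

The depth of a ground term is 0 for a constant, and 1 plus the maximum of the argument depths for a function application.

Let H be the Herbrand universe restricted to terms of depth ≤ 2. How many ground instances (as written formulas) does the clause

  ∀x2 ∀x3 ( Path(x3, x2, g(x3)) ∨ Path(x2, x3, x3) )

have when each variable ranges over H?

Ground terms of depth ≤ 2:
  If N_k denotes the number of depth-≤k ground terms, the 5 constants give N_0 = 5, and each function symbol of arity r contributes N_{k-1}^r new terms at level k: N_k = 5 + N_{k-1}.
  N_0 = 5
  N_1 = 5 + 5 = 10
  N_2 = 5 + 10 = 15
So there are 15 ground terms available for substitution.
Each of x2, x3 ranges independently over the available ground terms, and distinct assignments produce distinct instances.
Number of ground instances = 15^2 = 225.

225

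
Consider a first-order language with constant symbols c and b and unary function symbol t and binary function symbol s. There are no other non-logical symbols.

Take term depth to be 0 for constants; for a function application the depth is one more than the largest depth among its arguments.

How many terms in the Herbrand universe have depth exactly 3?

5478

Let N_k count ground terms of depth at most k. Each non-constant term of depth ≤ k is some function symbol applied to depth-≤(k−1) arguments, giving N_k = 2 + N_{k-1} + N_{k-1}^2.
N_0 = 2
N_1 = 2 + 2 + 2^2 = 8
N_2 = 2 + 8 + 8^2 = 74
N_3 = 2 + 74 + 74^2 = 5552
Terms of depth exactly 3: N_3 − N_2 = 5552 − 74 = 5478.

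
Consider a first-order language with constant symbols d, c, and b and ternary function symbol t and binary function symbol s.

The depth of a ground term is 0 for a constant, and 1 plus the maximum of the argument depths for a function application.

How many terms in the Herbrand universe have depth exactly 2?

If N_k denotes the number of depth-≤k ground terms, the 3 constants give N_0 = 3, and each function symbol of arity r contributes N_{k-1}^r new terms at level k: N_k = 3 + N_{k-1}^3 + N_{k-1}^2.
N_0 = 3
N_1 = 3 + 3^3 + 3^2 = 39
N_2 = 3 + 39^3 + 39^2 = 60843
Terms of depth exactly 2: N_2 − N_1 = 60843 − 39 = 60804.

60804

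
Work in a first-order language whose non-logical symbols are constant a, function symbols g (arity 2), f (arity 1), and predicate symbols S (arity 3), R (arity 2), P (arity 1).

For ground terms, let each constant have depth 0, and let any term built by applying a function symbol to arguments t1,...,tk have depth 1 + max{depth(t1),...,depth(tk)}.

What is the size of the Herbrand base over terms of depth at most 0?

3

First count ground terms of depth ≤ 0.
Write N_k for the number of ground terms of depth ≤ k. A term of depth ≤ k is either a constant or a function symbol applied to arguments of depth ≤ k−1, so N_k = 1 + N_{k-1}^2 + N_{k-1}.
N_0 = 1
So |H| = 1.
Ground atoms are formed by filling each argument slot of a predicate with a term from H, so an r-ary predicate gives |H|^r atoms:
  S: 1^3 = 1;  R: 1^2 = 1;  P: 1
Total ground atoms: 1 + 1 + 1 = 3.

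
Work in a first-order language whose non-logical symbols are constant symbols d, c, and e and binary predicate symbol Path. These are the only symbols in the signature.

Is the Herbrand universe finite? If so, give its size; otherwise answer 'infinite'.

There are no function symbols, so every ground term is one of the 3 constants.
The Herbrand universe is {d, c, e}, which is finite with 3 elements.

3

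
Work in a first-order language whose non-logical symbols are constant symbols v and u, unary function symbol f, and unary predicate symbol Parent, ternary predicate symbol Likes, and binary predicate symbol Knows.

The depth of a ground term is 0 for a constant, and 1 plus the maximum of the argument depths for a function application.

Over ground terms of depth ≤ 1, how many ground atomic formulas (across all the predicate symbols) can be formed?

First count ground terms of depth ≤ 1.
Let N_k = |{terms of depth ≤ k}|. Then N_0 = 2 and N_k = 2 + N_{k-1} for k ≥ 1 (one summand per function symbol, arity giving the exponent).
N_0 = 2
N_1 = 2 + 2 = 4
Explicitly: v, u, f(v), f(u).
So |H| = 4.
A ground atom is a predicate applied to a tuple of terms from H, so the count is the sum over predicates of |H|^arity:
  Parent: 4;  Likes: 4^3 = 64;  Knows: 4^2 = 16
Total ground atoms: 4 + 64 + 16 = 84.

84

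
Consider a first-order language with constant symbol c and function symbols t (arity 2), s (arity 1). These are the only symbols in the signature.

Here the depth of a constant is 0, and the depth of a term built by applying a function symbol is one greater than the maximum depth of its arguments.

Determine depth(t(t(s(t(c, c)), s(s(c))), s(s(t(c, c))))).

depth(t(c, c)) = 1 + max(0, 0) = 1
depth(s(t(c, c))) = 1 + depth(t(c, c)) = 1 + 1 = 2
depth(s(c)) = 1 + depth(c) = 1 + 0 = 1
depth(s(s(c))) = 1 + depth(s(c)) = 1 + 1 = 2
depth(t(s(t(c, c)), s(s(c)))) = 1 + max(2, 2) = 3
depth(s(s(t(c, c)))) = 1 + depth(s(t(c, c))) = 1 + 2 = 3
depth(t(t(s(t(c, c)), s(s(c))), s(s(t(c, c))))) = 1 + max(3, 3) = 4

4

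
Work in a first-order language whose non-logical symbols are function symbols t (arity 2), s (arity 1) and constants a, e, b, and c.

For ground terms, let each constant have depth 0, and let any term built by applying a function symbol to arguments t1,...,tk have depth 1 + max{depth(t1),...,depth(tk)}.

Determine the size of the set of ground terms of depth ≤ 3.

Count level by level. With function symbols t/2, s/1, the terms of depth ≤ k are the 4 constants together with each function applied to depth-≤(k−1) tuples, so N_k = 4 + N_{k-1}^2 + N_{k-1}.
N_0 = 4
N_1 = 4 + 4^2 + 4 = 24
N_2 = 4 + 24^2 + 24 = 604
N_3 = 4 + 604^2 + 604 = 365424

365424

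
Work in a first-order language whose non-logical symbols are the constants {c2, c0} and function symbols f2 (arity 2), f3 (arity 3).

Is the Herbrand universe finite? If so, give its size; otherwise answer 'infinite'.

The signature has at least one function symbol (f2, arity 2) and at least one constant (c2).
Iterating f2 gives infinitely many distinct ground terms: c2, f2(c2, c2), f2(f2(c2, c2), f2(c2, c2)), ...
So the Herbrand universe is infinite.

infinite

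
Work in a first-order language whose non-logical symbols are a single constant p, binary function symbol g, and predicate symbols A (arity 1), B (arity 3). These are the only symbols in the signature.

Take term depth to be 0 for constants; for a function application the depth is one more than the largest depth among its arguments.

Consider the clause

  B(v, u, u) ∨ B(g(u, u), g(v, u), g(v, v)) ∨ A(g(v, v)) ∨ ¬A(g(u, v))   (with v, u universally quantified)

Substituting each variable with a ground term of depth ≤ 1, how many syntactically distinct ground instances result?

4

Ground terms of depth ≤ 1:
  Let N_k count ground terms of depth at most k. Each non-constant term of depth ≤ k is some function symbol applied to depth-≤(k−1) arguments, giving N_k = 1 + N_{k-1}^2.
  N_0 = 1
  N_1 = 1 + 1^2 = 2
So there are 2 ground terms available for substitution.
The body mentions every one of the 2 quantified variables; since ground terms form a free algebra, no two substitutions collapse to the same formula.
Number of ground instances = 2^2 = 4.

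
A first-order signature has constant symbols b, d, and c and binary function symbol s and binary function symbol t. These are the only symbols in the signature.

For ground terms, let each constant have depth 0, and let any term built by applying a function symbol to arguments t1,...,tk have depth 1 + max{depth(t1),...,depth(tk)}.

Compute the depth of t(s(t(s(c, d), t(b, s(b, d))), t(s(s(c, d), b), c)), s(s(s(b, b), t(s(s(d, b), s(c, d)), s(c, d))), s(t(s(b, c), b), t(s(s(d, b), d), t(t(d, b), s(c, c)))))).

depth(s(c, d)) = 1 + max(0, 0) = 1
depth(s(b, d)) = 1 + max(0, 0) = 1
depth(t(b, s(b, d))) = 1 + max(0, 1) = 2
depth(t(s(c, d), t(b, s(b, d)))) = 1 + max(1, 2) = 3
depth(s(s(c, d), b)) = 1 + max(1, 0) = 2
depth(t(s(s(c, d), b), c)) = 1 + max(2, 0) = 3
depth(s(t(s(c, d), t(b, s(b, d))), t(s(s(c, d), b), c))) = 1 + max(3, 3) = 4
depth(s(b, b)) = 1 + max(0, 0) = 1
depth(s(d, b)) = 1 + max(0, 0) = 1
depth(s(s(d, b), s(c, d))) = 1 + max(1, 1) = 2
depth(t(s(s(d, b), s(c, d)), s(c, d))) = 1 + max(2, 1) = 3
depth(s(s(b, b), t(s(s(d, b), s(c, d)), s(c, d)))) = 1 + max(1, 3) = 4
depth(s(b, c)) = 1 + max(0, 0) = 1
depth(t(s(b, c), b)) = 1 + max(1, 0) = 2
depth(s(s(d, b), d)) = 1 + max(1, 0) = 2
depth(t(d, b)) = 1 + max(0, 0) = 1
depth(s(c, c)) = 1 + max(0, 0) = 1
depth(t(t(d, b), s(c, c))) = 1 + max(1, 1) = 2
depth(t(s(s(d, b), d), t(t(d, b), s(c, c)))) = 1 + max(2, 2) = 3
depth(s(t(s(b, c), b), t(s(s(d, b), d), t(t(d, b), s(c, c))))) = 1 + max(2, 3) = 4
depth(s(s(s(b, b), t(s(s(d, b), s(c, d)), s(c, d))), s(t(s(b, c), b), t(s(s(d, b), d), t(t(d, b), s(c, c)))))) = 1 + max(4, 4) = 5
depth(t(s(t(s(c, d), t(b, s(b, d))), t(s(s(c, d), b), c)), s(s(s(b, b), t(s(s(d, b), s(c, d)), s(c, d))), s(t(s(b, c), b), t(s(s(d, b), d), t(t(d, b), s(c, c))))))) = 1 + max(4, 5) = 6

6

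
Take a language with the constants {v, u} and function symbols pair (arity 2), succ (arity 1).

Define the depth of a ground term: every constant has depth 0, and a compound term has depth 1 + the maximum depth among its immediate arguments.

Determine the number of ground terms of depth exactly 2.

66

Count level by level. With function symbols pair/2, succ/1, the terms of depth ≤ k are the 2 constants together with each function applied to depth-≤(k−1) tuples, so N_k = 2 + N_{k-1}^2 + N_{k-1}.
N_0 = 2
N_1 = 2 + 2^2 + 2 = 8
N_2 = 2 + 8^2 + 8 = 74
Terms of depth exactly 2: N_2 − N_1 = 74 − 8 = 66.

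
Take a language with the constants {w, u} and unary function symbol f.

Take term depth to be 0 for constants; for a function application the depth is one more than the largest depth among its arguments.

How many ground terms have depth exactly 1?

Let N_k = |{terms of depth ≤ k}|. Then N_0 = 2 and N_k = 2 + N_{k-1} for k ≥ 1 (one summand per function symbol, arity giving the exponent).
N_0 = 2
N_1 = 2 + 2 = 4
Terms of depth exactly 1: N_1 − N_0 = 4 − 2 = 2.

2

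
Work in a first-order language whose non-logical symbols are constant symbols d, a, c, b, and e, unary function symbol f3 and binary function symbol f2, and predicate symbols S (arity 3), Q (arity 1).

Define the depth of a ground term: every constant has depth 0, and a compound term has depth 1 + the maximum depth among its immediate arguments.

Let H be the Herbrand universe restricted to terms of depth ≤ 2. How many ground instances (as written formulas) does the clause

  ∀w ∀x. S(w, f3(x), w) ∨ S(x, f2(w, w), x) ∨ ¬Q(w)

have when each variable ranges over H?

Ground terms of depth ≤ 2:
  Let N_k = |{terms of depth ≤ k}|. Then N_0 = 5 and N_k = 5 + N_{k-1} + N_{k-1}^2 for k ≥ 1 (one summand per function symbol, arity giving the exponent).
  N_0 = 5
  N_1 = 5 + 5 + 5^2 = 35
  N_2 = 5 + 35 + 35^2 = 1265
So there are 1265 ground terms available for substitution.
There are 2 variables to instantiate (w, x), each occurring in at least one literal, so different choices give different ground instances.
Number of ground instances = 1265^2 = 1600225.

1600225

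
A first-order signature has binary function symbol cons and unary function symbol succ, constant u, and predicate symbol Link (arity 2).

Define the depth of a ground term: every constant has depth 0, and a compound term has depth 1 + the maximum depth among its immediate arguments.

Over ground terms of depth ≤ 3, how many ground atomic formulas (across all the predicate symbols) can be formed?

First count ground terms of depth ≤ 3.
Write N_k for the number of ground terms of depth ≤ k. A term of depth ≤ k is either a constant or a function symbol applied to arguments of depth ≤ k−1, so N_k = 1 + N_{k-1}^2 + N_{k-1}.
N_0 = 1
N_1 = 1 + 1^2 + 1 = 3
N_2 = 1 + 3^2 + 3 = 13
N_3 = 1 + 13^2 + 13 = 183
So |H| = 183.
Ground atoms are formed by filling each argument slot of a predicate with a term from H, so an r-ary predicate gives |H|^r atoms:
  Link: 183^2 = 33489
Total ground atoms: 33489.

33489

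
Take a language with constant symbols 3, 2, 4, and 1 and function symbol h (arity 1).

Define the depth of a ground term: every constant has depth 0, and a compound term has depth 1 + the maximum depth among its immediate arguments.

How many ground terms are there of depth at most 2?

If N_k denotes the number of depth-≤k ground terms, the 4 constants give N_0 = 4, and each function symbol of arity r contributes N_{k-1}^r new terms at level k: N_k = 4 + N_{k-1}.
N_0 = 4
N_1 = 4 + 4 = 8
N_2 = 4 + 8 = 12
Explicitly: 3, 2, 4, 1, h(3), h(2), h(4), h(1), h(h(3)), h(h(2)), h(h(4)), h(h(1)).

12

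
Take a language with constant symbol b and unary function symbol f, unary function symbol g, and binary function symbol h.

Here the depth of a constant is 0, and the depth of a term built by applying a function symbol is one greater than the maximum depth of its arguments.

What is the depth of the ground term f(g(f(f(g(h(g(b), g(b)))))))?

7

depth(g(b)) = 1 + depth(b) = 1 + 0 = 1
depth(h(g(b), g(b))) = 1 + max(1, 1) = 2
depth(g(h(g(b), g(b)))) = 1 + depth(h(g(b), g(b))) = 1 + 2 = 3
depth(f(g(h(g(b), g(b))))) = 1 + depth(g(h(g(b), g(b)))) = 1 + 3 = 4
depth(f(f(g(h(g(b), g(b)))))) = 1 + depth(f(g(h(g(b), g(b))))) = 1 + 4 = 5
depth(g(f(f(g(h(g(b), g(b))))))) = 1 + depth(f(f(g(h(g(b), g(b)))))) = 1 + 5 = 6
depth(f(g(f(f(g(h(g(b), g(b)))))))) = 1 + depth(g(f(f(g(h(g(b), g(b))))))) = 1 + 6 = 7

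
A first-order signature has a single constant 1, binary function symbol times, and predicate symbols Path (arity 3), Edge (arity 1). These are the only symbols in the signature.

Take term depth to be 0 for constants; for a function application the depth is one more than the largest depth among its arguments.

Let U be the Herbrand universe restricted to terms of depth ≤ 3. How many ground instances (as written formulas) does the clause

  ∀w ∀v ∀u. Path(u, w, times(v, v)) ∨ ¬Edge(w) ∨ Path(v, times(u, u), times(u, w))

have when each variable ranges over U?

17576

Ground terms of depth ≤ 3:
  Let N_k count ground terms of depth at most k. Each non-constant term of depth ≤ k is some function symbol applied to depth-≤(k−1) arguments, giving N_k = 1 + N_{k-1}^2.
  N_0 = 1
  N_1 = 1 + 1^2 = 2
  N_2 = 1 + 2^2 = 5
  N_3 = 1 + 5^2 = 26
So there are 26 ground terms available for substitution.
The body mentions every one of the 3 quantified variables; since ground terms form a free algebra, no two substitutions collapse to the same formula.
Number of ground instances = 26^3 = 17576.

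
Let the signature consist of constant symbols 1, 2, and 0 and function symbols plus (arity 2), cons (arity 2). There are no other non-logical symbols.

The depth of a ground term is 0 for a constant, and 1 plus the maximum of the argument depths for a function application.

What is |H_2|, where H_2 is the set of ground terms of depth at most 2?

885

If N_k denotes the number of depth-≤k ground terms, the 3 constants give N_0 = 3, and each function symbol of arity r contributes N_{k-1}^r new terms at level k: N_k = 3 + N_{k-1}^2 + N_{k-1}^2.
N_0 = 3
N_1 = 3 + 3^2 + 3^2 = 21
N_2 = 3 + 21^2 + 21^2 = 885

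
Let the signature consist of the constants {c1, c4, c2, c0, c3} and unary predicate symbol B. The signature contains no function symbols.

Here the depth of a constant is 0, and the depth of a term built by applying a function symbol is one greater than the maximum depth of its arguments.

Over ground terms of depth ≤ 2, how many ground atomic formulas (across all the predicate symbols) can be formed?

5

First count ground terms of depth ≤ 2.
With no function symbols every ground term is a constant, so there are exactly 5 ground terms at every depth bound.
N_0 = 5
N_1 = 5
N_2 = 5
Explicitly: c1, c4, c2, c0, c3.
So |H| = 5.
A ground atom is a predicate applied to a tuple of terms from H, so the count is the sum over predicates of |H|^arity:
  B: 5
Total ground atoms: 5.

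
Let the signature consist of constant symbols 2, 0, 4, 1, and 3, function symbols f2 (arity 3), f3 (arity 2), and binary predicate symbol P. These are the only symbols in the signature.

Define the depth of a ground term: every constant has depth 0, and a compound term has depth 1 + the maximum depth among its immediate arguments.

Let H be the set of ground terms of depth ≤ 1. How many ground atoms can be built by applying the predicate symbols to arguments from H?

24025

First count ground terms of depth ≤ 1.
Count level by level. With function symbols f2/3, f3/2, the terms of depth ≤ k are the 5 constants together with each function applied to depth-≤(k−1) tuples, so N_k = 5 + N_{k-1}^3 + N_{k-1}^2.
N_0 = 5
N_1 = 5 + 5^3 + 5^2 = 155
So |H| = 155.
For each predicate symbol, the number of ground atoms is |H| raised to its arity; summing:
  P: 155^2 = 24025
Total ground atoms: 24025.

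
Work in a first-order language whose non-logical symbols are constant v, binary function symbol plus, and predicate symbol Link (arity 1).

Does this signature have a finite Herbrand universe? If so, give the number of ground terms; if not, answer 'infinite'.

The signature has at least one function symbol (plus, arity 2) and at least one constant (v).
Iterating plus gives infinitely many distinct ground terms: v, plus(v, v), plus(plus(v, v), plus(v, v)), ...
So the Herbrand universe is infinite.

infinite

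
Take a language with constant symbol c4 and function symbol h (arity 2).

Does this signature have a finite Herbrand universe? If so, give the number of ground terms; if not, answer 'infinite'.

infinite

The signature has at least one function symbol (h, arity 2) and at least one constant (c4).
Iterating h gives infinitely many distinct ground terms: c4, h(c4, c4), h(h(c4, c4), h(c4, c4)), ...
So the Herbrand universe is infinite.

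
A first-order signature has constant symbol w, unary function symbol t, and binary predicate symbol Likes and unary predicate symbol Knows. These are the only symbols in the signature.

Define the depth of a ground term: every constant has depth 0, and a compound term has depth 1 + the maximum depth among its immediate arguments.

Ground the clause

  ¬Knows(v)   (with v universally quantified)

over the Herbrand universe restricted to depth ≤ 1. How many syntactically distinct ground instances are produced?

2

Ground terms of depth ≤ 1:
  If N_k denotes the number of depth-≤k ground terms, the 1 constant gives N_0 = 1, and each function symbol of arity r contributes N_{k-1}^r new terms at level k: N_k = 1 + N_{k-1}.
  N_0 = 1
  N_1 = 1 + 1 = 2
So there are 2 ground terms available for substitution.
The body mentions the single quantified variable v; since ground terms form a free algebra, no two substitutions collapse to the same formula.
Number of ground instances = 2.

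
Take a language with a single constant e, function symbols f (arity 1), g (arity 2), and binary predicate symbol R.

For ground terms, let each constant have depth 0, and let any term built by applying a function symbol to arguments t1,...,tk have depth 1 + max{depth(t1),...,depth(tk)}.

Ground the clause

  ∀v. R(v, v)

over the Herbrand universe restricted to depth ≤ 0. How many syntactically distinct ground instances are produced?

Ground terms of depth ≤ 0:
  Let N_k = |{terms of depth ≤ k}|. Then N_0 = 1 and N_k = 1 + N_{k-1} + N_{k-1}^2 for k ≥ 1 (one summand per function symbol, arity giving the exponent).
  N_0 = 1
  Explicitly: e.
So there is exactly 1 ground term available for substitution.
The body mentions the single quantified variable v; since ground terms form a free algebra, no two substitutions collapse to the same formula.
Number of ground instances = 1.

1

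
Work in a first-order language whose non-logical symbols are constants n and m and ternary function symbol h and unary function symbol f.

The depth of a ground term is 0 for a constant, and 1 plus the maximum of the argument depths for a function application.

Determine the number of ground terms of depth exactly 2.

Let N_k = |{terms of depth ≤ k}|. Then N_0 = 2 and N_k = 2 + N_{k-1}^3 + N_{k-1} for k ≥ 1 (one summand per function symbol, arity giving the exponent).
N_0 = 2
N_1 = 2 + 2^3 + 2 = 12
N_2 = 2 + 12^3 + 12 = 1742
Terms of depth exactly 2: N_2 − N_1 = 1742 − 12 = 1730.

1730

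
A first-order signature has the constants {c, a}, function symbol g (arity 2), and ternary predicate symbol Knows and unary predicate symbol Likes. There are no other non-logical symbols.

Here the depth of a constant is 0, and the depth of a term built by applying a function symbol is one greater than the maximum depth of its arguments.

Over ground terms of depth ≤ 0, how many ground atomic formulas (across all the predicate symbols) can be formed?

10

First count ground terms of depth ≤ 0.
Count level by level. With function symbols g/2, the terms of depth ≤ k are the 2 constants together with each function applied to depth-≤(k−1) tuples, so N_k = 2 + N_{k-1}^2.
N_0 = 2
Explicitly: c, a.
So |H| = 2.
Each predicate of arity r yields |H|^r ground atoms (one per choice of an r-tuple from H):
  Knows: 2^3 = 8;  Likes: 2
Total ground atoms: 8 + 2 = 10.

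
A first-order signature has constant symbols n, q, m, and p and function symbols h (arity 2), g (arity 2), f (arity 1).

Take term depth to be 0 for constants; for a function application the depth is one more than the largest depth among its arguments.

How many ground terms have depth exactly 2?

Write N_k for the number of ground terms of depth ≤ k. A term of depth ≤ k is either a constant or a function symbol applied to arguments of depth ≤ k−1, so N_k = 4 + N_{k-1}^2 + N_{k-1}^2 + N_{k-1}.
N_0 = 4
N_1 = 4 + 4^2 + 4^2 + 4 = 40
N_2 = 4 + 40^2 + 40^2 + 40 = 3244
Terms of depth exactly 2: N_2 − N_1 = 3244 − 40 = 3204.

3204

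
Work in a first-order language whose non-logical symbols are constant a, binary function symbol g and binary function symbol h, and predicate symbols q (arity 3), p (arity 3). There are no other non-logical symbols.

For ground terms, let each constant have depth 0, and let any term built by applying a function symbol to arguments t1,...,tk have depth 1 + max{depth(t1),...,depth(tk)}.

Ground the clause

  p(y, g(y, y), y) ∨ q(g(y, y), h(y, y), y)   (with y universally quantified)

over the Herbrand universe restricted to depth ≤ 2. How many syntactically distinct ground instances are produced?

Ground terms of depth ≤ 2:
  Let N_k = |{terms of depth ≤ k}|. Then N_0 = 1 and N_k = 1 + N_{k-1}^2 + N_{k-1}^2 for k ≥ 1 (one summand per function symbol, arity giving the exponent).
  N_0 = 1
  N_1 = 1 + 1^2 + 1^2 = 3
  N_2 = 1 + 3^2 + 3^2 = 19
So there are 19 ground terms available for substitution.
There is 1 variable to instantiate (y),  occurring in at least one literal, so different choices give different ground instances.
Number of ground instances = 19.

19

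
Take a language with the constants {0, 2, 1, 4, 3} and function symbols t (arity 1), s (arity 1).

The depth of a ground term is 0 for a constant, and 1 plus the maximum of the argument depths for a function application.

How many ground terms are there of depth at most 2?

If N_k denotes the number of depth-≤k ground terms, the 5 constants give N_0 = 5, and each function symbol of arity r contributes N_{k-1}^r new terms at level k: N_k = 5 + N_{k-1} + N_{k-1}.
N_0 = 5
N_1 = 5 + 5 + 5 = 15
N_2 = 5 + 15 + 15 = 35

35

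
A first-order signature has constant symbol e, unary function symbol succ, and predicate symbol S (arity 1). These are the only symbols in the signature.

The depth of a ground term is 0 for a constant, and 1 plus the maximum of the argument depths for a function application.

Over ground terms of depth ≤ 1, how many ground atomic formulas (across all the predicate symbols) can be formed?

2

First count ground terms of depth ≤ 1.
If N_k denotes the number of depth-≤k ground terms, the 1 constant gives N_0 = 1, and each function symbol of arity r contributes N_{k-1}^r new terms at level k: N_k = 1 + N_{k-1}.
N_0 = 1
N_1 = 1 + 1 = 2
Explicitly: e, succ(e).
So |H| = 2.
A ground atom is a predicate applied to a tuple of terms from H, so the count is the sum over predicates of |H|^arity:
  S: 2
Total ground atoms: 2.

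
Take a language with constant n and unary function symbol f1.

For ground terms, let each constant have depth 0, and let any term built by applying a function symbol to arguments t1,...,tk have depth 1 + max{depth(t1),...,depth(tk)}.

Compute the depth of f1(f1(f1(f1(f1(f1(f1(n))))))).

depth(f1(n)) = 1 + depth(n) = 1 + 0 = 1
depth(f1(f1(n))) = 1 + depth(f1(n)) = 1 + 1 = 2
depth(f1(f1(f1(n)))) = 1 + depth(f1(f1(n))) = 1 + 2 = 3
depth(f1(f1(f1(f1(n))))) = 1 + depth(f1(f1(f1(n)))) = 1 + 3 = 4
depth(f1(f1(f1(f1(f1(n)))))) = 1 + depth(f1(f1(f1(f1(n))))) = 1 + 4 = 5
depth(f1(f1(f1(f1(f1(f1(n))))))) = 1 + depth(f1(f1(f1(f1(f1(n)))))) = 1 + 5 = 6
depth(f1(f1(f1(f1(f1(f1(f1(n)))))))) = 1 + depth(f1(f1(f1(f1(f1(f1(n))))))) = 1 + 6 = 7

7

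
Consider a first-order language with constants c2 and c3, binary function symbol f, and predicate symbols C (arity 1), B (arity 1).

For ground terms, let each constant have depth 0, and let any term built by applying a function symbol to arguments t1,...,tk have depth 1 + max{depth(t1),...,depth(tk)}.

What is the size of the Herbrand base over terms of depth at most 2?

76

First count ground terms of depth ≤ 2.
Count level by level. With function symbols f/2, the terms of depth ≤ k are the 2 constants together with each function applied to depth-≤(k−1) tuples, so N_k = 2 + N_{k-1}^2.
N_0 = 2
N_1 = 2 + 2^2 = 6
N_2 = 2 + 6^2 = 38
So |H| = 38.
Ground atoms are formed by filling each argument slot of a predicate with a term from H, so an r-ary predicate gives |H|^r atoms:
  C: 38;  B: 38
Total ground atoms: 38 + 38 = 76.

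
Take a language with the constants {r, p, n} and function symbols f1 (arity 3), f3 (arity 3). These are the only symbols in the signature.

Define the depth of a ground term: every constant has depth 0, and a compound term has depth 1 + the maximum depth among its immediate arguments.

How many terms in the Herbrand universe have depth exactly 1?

54

Let N_k = |{terms of depth ≤ k}|. Then N_0 = 3 and N_k = 3 + N_{k-1}^3 + N_{k-1}^3 for k ≥ 1 (one summand per function symbol, arity giving the exponent).
N_0 = 3
N_1 = 3 + 3^3 + 3^3 = 57
Terms of depth exactly 1: N_1 − N_0 = 57 − 3 = 54.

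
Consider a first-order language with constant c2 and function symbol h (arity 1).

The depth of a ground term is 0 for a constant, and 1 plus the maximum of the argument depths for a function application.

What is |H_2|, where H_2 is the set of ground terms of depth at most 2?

Count level by level. With function symbols h/1, the terms of depth ≤ k are the 1 constant together with each function applied to depth-≤(k−1) tuples, so N_k = 1 + N_{k-1}.
N_0 = 1
N_1 = 1 + 1 = 2
N_2 = 1 + 2 = 3
Explicitly: c2, h(c2), h(h(c2)).

3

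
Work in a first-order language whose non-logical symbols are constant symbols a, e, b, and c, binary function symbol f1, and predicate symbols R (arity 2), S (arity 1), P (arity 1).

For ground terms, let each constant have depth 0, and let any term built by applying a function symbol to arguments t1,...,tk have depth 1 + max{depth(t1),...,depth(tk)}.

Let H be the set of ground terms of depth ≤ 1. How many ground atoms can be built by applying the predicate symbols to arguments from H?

440

First count ground terms of depth ≤ 1.
Let N_k = |{terms of depth ≤ k}|. Then N_0 = 4 and N_k = 4 + N_{k-1}^2 for k ≥ 1 (one summand per function symbol, arity giving the exponent).
N_0 = 4
N_1 = 4 + 4^2 = 20
So |H| = 20.
A ground atom is a predicate applied to a tuple of terms from H, so the count is the sum over predicates of |H|^arity:
  R: 20^2 = 400;  S: 20;  P: 20
Total ground atoms: 400 + 20 + 20 = 440.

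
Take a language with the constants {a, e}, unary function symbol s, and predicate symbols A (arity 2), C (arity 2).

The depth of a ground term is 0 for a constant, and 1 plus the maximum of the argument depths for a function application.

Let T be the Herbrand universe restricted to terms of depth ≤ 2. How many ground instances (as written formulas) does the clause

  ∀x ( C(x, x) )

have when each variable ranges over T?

Ground terms of depth ≤ 2:
  If N_k denotes the number of depth-≤k ground terms, the 2 constants give N_0 = 2, and each function symbol of arity r contributes N_{k-1}^r new terms at level k: N_k = 2 + N_{k-1}.
  N_0 = 2
  N_1 = 2 + 2 = 4
  N_2 = 2 + 4 = 6
  Explicitly: a, e, s(a), s(e), s(s(a)), s(s(e)).
So there are 6 ground terms available for substitution.
The clause has 1 distinct variable (x), which appears in the body. In the free term algebra distinct substitutions yield syntactically distinct ground instances.
Number of ground instances = 6.

6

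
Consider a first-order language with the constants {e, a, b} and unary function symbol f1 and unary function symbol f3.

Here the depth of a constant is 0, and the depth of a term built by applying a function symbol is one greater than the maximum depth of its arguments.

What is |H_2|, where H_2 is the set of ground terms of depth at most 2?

21

Let N_k count ground terms of depth at most k. Each non-constant term of depth ≤ k is some function symbol applied to depth-≤(k−1) arguments, giving N_k = 3 + N_{k-1} + N_{k-1}.
N_0 = 3
N_1 = 3 + 3 + 3 = 9
N_2 = 3 + 9 + 9 = 21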